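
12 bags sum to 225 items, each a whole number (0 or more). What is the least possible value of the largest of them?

Some value must be at least ⌈225/12⌉ = 19, since 12 × 18 = 216 < 225.
Achievable: 9 of them at 19 and 3 at 18 total 225.

19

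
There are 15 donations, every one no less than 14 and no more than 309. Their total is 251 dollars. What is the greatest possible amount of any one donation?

To make one donation as large as possible, make the other 14 as small as possible.
The other 14 contribute at least 14 × 14 = 196, leaving at most 251 − 196 = 55.
Since 55 ≤ 309, this is achievable: one at 55 and 14 at 14.

55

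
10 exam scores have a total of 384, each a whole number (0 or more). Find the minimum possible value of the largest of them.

39

The 10 values sum to 384, so their maximum is at least ⌈384/10⌉ = 39.
Achievable: 4 of them at 39 and 6 at 38 total 384.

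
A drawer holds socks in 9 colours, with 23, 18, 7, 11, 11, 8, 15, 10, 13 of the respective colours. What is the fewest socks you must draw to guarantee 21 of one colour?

In the worst case you take as many as possible of each colour without reaching 21: 20 + 18 + 7 + 11 + 11 + 8 + 15 + 10 + 13 = 113.
The next one must give 21 of some colour, so 113 + 1 = 114.

114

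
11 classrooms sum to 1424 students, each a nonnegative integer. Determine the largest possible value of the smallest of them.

129

If every one of the 11 were at least 130, the total would be at least 11 × 130 = 1430 > 1424.
Achievable: 6 of them at 129 and 5 at 130 total 1424.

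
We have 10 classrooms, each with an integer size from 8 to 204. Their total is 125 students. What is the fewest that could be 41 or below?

If only k of them are at most 41, the other 10 − k are at least 42, so the total is at least (10 − k)·42 + k·8.
This is ≤ 125, so (10 − k)·42 + 8k ≤ 125, which gives k ≥ 9.
Exactly 9 works: 9 values at 8 and 1 at 42 total 114; raise one of the low values by 11 (still ≤ 41) to hit 125.

9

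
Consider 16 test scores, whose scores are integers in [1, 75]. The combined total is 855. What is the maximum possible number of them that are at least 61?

13

If k of the values are ≥ 61, the total is ≥ 61k + 1(16 − k).
Setting 61k + 1(16 − k) ≤ 855 gives 60k ≤ 839, so k ≤ 13.
k = 13 is achieved by 13 values at 61 and 3 at 1, total 796; add 59 to one value (staying below 61) to reach 855.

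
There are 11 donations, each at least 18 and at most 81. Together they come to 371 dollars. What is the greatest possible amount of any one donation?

81

Maximizing one value means minimizing the remaining 10.
The other 10 contribute at least 10 × 18 = 180, leaving at most 371 − 180 = 191.
But each donation is capped at 81, so the maximum is 81.
Achievable: one at 81 and the other 10 totalling 290, which fits since 10 × 18 ≤ 290 ≤ 10 × 81.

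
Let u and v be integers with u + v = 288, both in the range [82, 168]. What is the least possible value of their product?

For a fixed sum, uv is smallest when u and v are as far apart as possible.
The extreme feasible split is u = 120, v = 168, giving uv = 20160.

20160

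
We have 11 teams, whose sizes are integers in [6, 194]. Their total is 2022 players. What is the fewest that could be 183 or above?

If only k of them are at least 183, the other 11 − k are at most 182, so the total is at most k·194 + (11 − k)·182.
This must reach 2022, so k·194 + (11 − k)·182 ≥ 2022, giving k ≥ 2.
Exactly 2 works: 2 values at 194 and 9 at 182 total 2026; lower one of the high values by 4 (still ≥ 183) to hit 2022.

2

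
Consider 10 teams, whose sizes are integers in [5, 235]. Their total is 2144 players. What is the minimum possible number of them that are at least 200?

Suppose at most 10 − j of them reach 200; then j values are ≤ 199 and the rest ≤ 235.
The total is then ≤ 199·j + 235·(10 − j) = 2350 − 36j. For this to be ≥ 2144 we need j ≤ 5, so at least 10 − 5 = 5 must reach 200.
Exactly 5 works: 5 values at 235 and 5 at 199 total 2170; lower one of the high values by 26 (still ≥ 200) to hit 2144.

5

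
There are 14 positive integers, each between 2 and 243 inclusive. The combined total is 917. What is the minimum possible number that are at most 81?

3

Each value above 81 is at least 82, contributing at least 82 − 2 = 80 above the floor 2.
The sum exceeds the floor total 28 by 889, so at most ⌊889/80⌋ = 11 exceed 81, and at least 3 are ≤ 81.
Exactly 3 works: 3 values at 2 and 11 at 82 total 908; raise one of the low values by 9 (still ≤ 81) to hit 917.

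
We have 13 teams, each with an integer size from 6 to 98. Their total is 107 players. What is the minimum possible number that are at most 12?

Let j be the number exceeding 12. Then the total is ≥ 13·j + 6·(13 − j) = 78 + 7j.
So 7j ≤ 29 and j ≤ 4; hence at least 13 − 4 = 9 are ≤ 12.
Exactly 9 works: 9 values at 6 and 4 at 13 total 106; raise one of the low values by 1 (still ≤ 12) to hit 107.

9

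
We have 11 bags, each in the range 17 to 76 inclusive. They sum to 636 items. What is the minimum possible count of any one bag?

To make one bag as small as possible, make the other 10 as large as possible.
The other 10 can take up 10 × 76 = 760 ≥ 636 − 17, so one bag can sit at its floor of 17.
Achievable: one at 17 and the other 10 totalling 619, which fits since 10 × 17 ≤ 619 ≤ 10 × 76.

17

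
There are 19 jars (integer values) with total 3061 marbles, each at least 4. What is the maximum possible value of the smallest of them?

161

If every one of the 19 were at least 162, the total would be at least 19 × 162 = 3078 > 3061.
Taking 17 copies of 161 and 2 copies of 162 gives exactly 3061, so 161 is attained.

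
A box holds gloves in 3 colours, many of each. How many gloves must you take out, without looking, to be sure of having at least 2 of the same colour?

You could draw 1 of every colour without reaching 2 of any — 3 in all.
One more forces 2 of some colour, so 3 + 1 = 4.

4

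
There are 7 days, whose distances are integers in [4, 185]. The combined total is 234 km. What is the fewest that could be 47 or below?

Let j be the number exceeding 47. Then the total is ≥ 48·j + 4·(7 − j) = 28 + 44j.
So 44j ≤ 206 and j ≤ 4; hence at least 7 − 4 = 3 are ≤ 47.
Exactly 3 works: 3 values at 4 and 4 at 48 total 204; raise one of the low values by 30 (still ≤ 47) to hit 234.

3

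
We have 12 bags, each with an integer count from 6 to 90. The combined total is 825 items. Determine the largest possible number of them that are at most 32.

Each value at 32 or below falls at least 90 − 32 = 58 short of the ceiling 90.
The ceiling total is 12 × 90 = 1080, and we need 825, so at most ⌊(1080 − 825)/58⌋ = 4 can be that low.
k = 4 is achieved by 4 values at 32 and 8 at 90, total 848; lower one of the 90's by 23 (still > 32) to reach 825.

4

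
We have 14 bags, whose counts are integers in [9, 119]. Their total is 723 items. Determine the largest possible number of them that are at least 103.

6

Suppose k of them are at least 103. Those contribute at least 103 each and the other 14 − k at least 9 each.
So the total is at least 103k + 9(14 − k) = 126 + 94k. This must be ≤ 723, giving k ≤ 6.
k = 6 is achieved by 6 values at 103 and 8 at 9, total 690; add 33 to one value (staying below 103) to reach 723.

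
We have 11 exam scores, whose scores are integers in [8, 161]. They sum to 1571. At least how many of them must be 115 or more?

Each value short of 115 is at most 114, costing at least 161 − 114 = 47 against the maximum total of 1771.
We can afford to lose at most 1771 − 1571 = 200, so at most ⌊200/47⌋ = 4 fall short, and at least 7 are ≥ 115.
Exactly 7 works: 7 values at 161 and 4 at 114 total 1583; lower one of the high values by 12 (still ≥ 115) to hit 1571.

7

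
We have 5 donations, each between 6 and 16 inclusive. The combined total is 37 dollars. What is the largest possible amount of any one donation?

To make one donation as large as possible, make the other 4 as small as possible.
The other 4 contribute at least 4 × 6 = 24, leaving at most 37 − 24 = 13.
Since 13 ≤ 16, this is achievable: one at 13 and 4 at 6.

13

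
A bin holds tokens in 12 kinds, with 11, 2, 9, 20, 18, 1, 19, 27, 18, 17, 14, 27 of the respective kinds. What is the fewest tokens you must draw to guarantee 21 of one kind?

In the worst case you take as many as possible of each kind without reaching 21: 11 + 2 + 9 + 20 + 18 + 1 + 19 + 20 + 18 + 17 + 14 + 20 = 169.
The next one must give 21 of some kind, so 169 + 1 = 170.

170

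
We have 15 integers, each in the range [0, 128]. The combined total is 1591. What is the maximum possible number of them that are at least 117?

13

Suppose k of them are at least 117. Those contribute at least 117 each and the other 15 − k at least 0 each.
So the total is at least 117k + 0(15 − k) = 0 + 117k. This must be ≤ 1591, giving k ≤ 13.
k = 13 is achieved by 13 values at 117 and 2 at 0, total 1521; add 70 to one value (staying below 117) to reach 1591.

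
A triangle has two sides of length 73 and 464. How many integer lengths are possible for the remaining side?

The triangle inequality gives |73 − 464| < c < 73 + 464, i.e. 391 < c < 537.
So c can be any integer from 392 to 536: 145 values.

145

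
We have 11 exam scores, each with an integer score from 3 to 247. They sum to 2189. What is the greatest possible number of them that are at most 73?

Each value at 73 or below falls at least 247 − 73 = 174 short of the ceiling 247.
The ceiling total is 11 × 247 = 2717, and we need 2189, so at most ⌊(2717 − 2189)/174⌋ = 3 can be that low.
k = 3 is achieved by 3 values at 73 and 8 at 247, total 2195; lower one of the 247's by 6 (still > 73) to reach 2189.

3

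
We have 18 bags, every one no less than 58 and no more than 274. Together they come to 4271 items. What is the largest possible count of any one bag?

Maximizing one value means minimizing the remaining 17.
The other 17 contribute at least 17 × 58 = 986, leaving at most 4271 − 986 = 3285.
But each bag is capped at 274, so the maximum is 274.
Achievable: one at 274 and the other 17 totalling 3997, which fits since 17 × 58 ≤ 3997 ≤ 17 × 274.

274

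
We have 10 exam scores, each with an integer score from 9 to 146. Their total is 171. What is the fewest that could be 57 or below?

9

Each value above 57 is at least 58, contributing at least 58 − 9 = 49 above the floor 9.
The sum exceeds the floor total 90 by 81, so at most ⌊81/49⌋ = 1 exceed 57, and at least 9 are ≤ 57.
Exactly 9 works: 9 values at 9 and 1 at 58 total 139; raise one of the low values by 32 (still ≤ 57) to hit 171.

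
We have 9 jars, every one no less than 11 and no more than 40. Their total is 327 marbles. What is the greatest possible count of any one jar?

Maximizing one value means minimizing the remaining 8.
The other 8 contribute at least 8 × 11 = 88, leaving at most 327 − 88 = 239.
But each jar is capped at 40, so the maximum is 40.
Achievable: one at 40 and the other 8 totalling 287, which fits since 8 × 11 ≤ 287 ≤ 8 × 40.

40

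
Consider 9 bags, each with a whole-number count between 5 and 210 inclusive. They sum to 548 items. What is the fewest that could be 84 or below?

3

If only k of them are at most 84, the other 9 − k are at least 85, so the total is at least (9 − k)·85 + k·5.
This is ≤ 548, so (9 − k)·85 + 5k ≤ 548, which gives k ≥ 3.
Exactly 3 works: 3 values at 5 and 6 at 85 total 525; raise one of the low values by 23 (still ≤ 84) to hit 548.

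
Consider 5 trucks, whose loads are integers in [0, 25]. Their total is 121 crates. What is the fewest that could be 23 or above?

4

If only k of them are at least 23, the other 5 − k are at most 22, so the total is at most k·25 + (5 − k)·22.
This must reach 121, so k·25 + (5 − k)·22 ≥ 121, giving k ≥ 4.
Exactly 4 works: 4 values at 25 and 1 at 22 total 122; lower one of the high values by 1 (still ≥ 23) to hit 121.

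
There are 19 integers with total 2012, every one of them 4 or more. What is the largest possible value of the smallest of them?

105

The 19 values sum to 2012, so their minimum is at most ⌊2012/19⌋ = 105.
Taking 2 copies of 105 and 17 copies of 106 gives exactly 2012, so 105 is attained.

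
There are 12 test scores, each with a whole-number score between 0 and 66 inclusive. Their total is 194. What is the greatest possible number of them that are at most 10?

10

Each value at 10 or below falls at least 66 − 10 = 56 short of the ceiling 66.
The ceiling total is 12 × 66 = 792, and we need 194, so at most ⌊(792 − 194)/56⌋ = 10 can be that low.
k = 10 is achieved by 10 values at 10 and 2 at 66, total 232; lower one of the 66's by 38 (still > 10) to reach 194.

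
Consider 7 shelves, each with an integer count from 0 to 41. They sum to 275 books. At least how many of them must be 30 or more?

6

Each value short of 30 is at most 29, costing at least 41 − 29 = 12 against the maximum total of 287.
We can afford to lose at most 287 − 275 = 12, so at most ⌊12/12⌋ = 1 fall short, and at least 6 are ≥ 30.
Exactly 6 works: 6 values at 41 and 1 at 29 total 275.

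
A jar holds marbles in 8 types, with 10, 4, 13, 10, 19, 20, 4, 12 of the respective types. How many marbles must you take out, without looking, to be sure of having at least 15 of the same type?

In the worst case you take as many as possible of each type without reaching 15: 10 + 4 + 13 + 10 + 14 + 14 + 4 + 12 = 81.
The next one must give 15 of some type, so 81 + 1 = 82.

82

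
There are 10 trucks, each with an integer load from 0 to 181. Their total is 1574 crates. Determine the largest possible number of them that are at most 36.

1

Each value at 36 or below falls at least 181 − 36 = 145 short of the ceiling 181.
The ceiling total is 10 × 181 = 1810, and we need 1574, so at most ⌊(1810 − 1574)/145⌋ = 1 can be that low.
k = 1 is achieved by 1 value at 36 and 9 at 181, total 1665; lower one of the 181's by 91 (still > 36) to reach 1574.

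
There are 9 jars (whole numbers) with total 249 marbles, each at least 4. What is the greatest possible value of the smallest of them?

27

The average is 249/9 < 28, so some value is ≤ 27.
Taking 3 copies of 27 and 6 copies of 28 gives exactly 249, so 27 is attained.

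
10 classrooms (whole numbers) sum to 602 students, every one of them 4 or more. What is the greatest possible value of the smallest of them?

The 10 values sum to 602, so their minimum is at most ⌊602/10⌋ = 60.
Achievable: 8 of them at 60 and 2 at 61 total 602.

60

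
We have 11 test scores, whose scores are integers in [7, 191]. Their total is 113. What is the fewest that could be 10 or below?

Each value above 10 is at least 11, contributing at least 11 − 7 = 4 above the floor 7.
The sum exceeds the floor total 77 by 36, so at most ⌊36/4⌋ = 9 exceed 10, and at least 2 are ≤ 10.
Exactly 2 works: 2 values at 7 and 9 at 11 total 113.

2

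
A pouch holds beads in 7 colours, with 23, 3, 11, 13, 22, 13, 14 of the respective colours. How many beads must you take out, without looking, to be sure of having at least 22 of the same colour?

In the worst case you take as many as possible of each colour without reaching 22: 21 + 3 + 11 + 13 + 21 + 13 + 14 = 96.
The next one must give 22 of some colour, so 96 + 1 = 97.

97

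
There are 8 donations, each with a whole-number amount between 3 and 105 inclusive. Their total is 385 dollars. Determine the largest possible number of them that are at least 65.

With k values at 65 or above and the rest at least 3, the sum is at least 24 + 62k.
Since the sum is 385, we need 62k ≤ 361, i.e. k ≤ 5.
k = 5 is achieved by 5 values at 65 and 3 at 3, total 334; add 51 to one value (staying below 65) to reach 385.

5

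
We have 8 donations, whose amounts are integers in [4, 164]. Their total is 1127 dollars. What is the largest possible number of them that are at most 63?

Suppose k of them are at most 63. Those contribute at most 63 each and the rest at most 164 each.
So the total is at most 63k + 164(8 − k) = 1312 − 101k. This must still be ≥ 1127, so k ≤ 1.
k = 1 is achieved by 1 value at 63 and 7 at 164, total 1211; lower one of the 164's by 84 (still > 63) to reach 1127.

1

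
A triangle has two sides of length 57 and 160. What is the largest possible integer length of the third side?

The third side must be less than 57 + 160 = 217.
The largest integer below 217 is 216.

216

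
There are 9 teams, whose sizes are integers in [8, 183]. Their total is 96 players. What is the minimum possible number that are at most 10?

1

If only k of them are at most 10, the other 9 − k are at least 11, so the total is at least (9 − k)·11 + k·8.
This is ≤ 96, so (9 − k)·11 + 8k ≤ 96, which gives k ≥ 1.
Exactly 1 works: 1 value at 8 and 8 at 11 total 96.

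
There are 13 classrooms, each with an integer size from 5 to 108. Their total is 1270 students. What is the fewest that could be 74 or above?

10

Each value short of 74 is at most 73, costing at least 108 − 73 = 35 against the maximum total of 1404.
We can afford to lose at most 1404 − 1270 = 134, so at most ⌊134/35⌋ = 3 fall short, and at least 10 are ≥ 74.
Exactly 10 works: 10 values at 108 and 3 at 73 total 1299; lower one of the high values by 29 (still ≥ 74) to hit 1270.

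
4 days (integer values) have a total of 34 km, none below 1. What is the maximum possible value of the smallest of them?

The 4 values sum to 34, so their minimum is at most ⌊34/4⌋ = 8.
Taking 2 copies of 8 and 2 copies of 9 gives exactly 34, so 8 is attained.

8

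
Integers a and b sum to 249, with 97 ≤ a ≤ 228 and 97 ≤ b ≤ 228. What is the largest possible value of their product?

ab = a(249 − a) is maximized when a is as near 249/2 as the bounds allow.
Taking a = 124 and b = 125 (both in [97, 228]) gives ab = 15500.

15500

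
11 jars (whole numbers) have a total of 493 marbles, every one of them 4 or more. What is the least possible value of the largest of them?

Some value must be at least ⌈493/11⌉ = 45, since 11 × 44 = 484 < 493.
Taking 2 copies of 44 and 9 copies of 45 gives exactly 493, so 45 is attained.

45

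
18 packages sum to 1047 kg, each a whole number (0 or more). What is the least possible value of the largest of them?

59

If every one of the 18 were at most 58, the total would be at most 18 × 58 = 1044 < 1047.
Achievable: 3 of them at 59 and 15 at 58 total 1047.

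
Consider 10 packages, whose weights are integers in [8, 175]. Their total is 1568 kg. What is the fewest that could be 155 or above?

2

Suppose at most 10 − j of them reach 155; then j values are ≤ 154 and the rest ≤ 175.
The total is then ≤ 154·j + 175·(10 − j) = 1750 − 21j. For this to be ≥ 1568 we need j ≤ 8, so at least 10 − 8 = 2 must reach 155.
Exactly 2 works: 2 values at 175 and 8 at 154 total 1582; lower one of the high values by 14 (still ≥ 155) to hit 1568.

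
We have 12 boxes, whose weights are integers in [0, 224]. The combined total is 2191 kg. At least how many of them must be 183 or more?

If only k of them are at least 183, the other 12 − k are at most 182, so the total is at most k·224 + (12 − k)·182.
This must reach 2191, so k·224 + (12 − k)·182 ≥ 2191, giving k ≥ 1.
Exactly 1 works: 1 value at 224 and 11 at 182 total 2226; lower one of the high values by 35 (still ≥ 183) to hit 2191.

1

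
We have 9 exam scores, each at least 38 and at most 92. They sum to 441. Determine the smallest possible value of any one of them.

To make one score as small as possible, make the other 8 as large as possible.
The other 8 can take up 8 × 92 = 736 ≥ 441 − 38, so one score can sit at its floor of 38.
Achievable: one at 38 and the other 8 totalling 403, which fits since 8 × 38 ≤ 403 ≤ 8 × 92.

38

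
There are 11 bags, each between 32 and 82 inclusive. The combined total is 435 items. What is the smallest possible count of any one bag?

To make one bag as small as possible, make the other 10 as large as possible.
The other 10 can take up 10 × 82 = 820 ≥ 435 − 32, so one bag can sit at its floor of 32.
Achievable: one at 32 and the other 10 totalling 403, which fits since 10 × 32 ≤ 403 ≤ 10 × 82.

32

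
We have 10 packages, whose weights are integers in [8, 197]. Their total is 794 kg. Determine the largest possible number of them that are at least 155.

Suppose k of them are at least 155. Those contribute at least 155 each and the other 10 − k at least 8 each.
So the total is at least 155k + 8(10 − k) = 80 + 147k. This must be ≤ 794, giving k ≤ 4.
k = 4 is achieved by 4 values at 155 and 6 at 8, total 668; add 126 to one value (staying below 155) to reach 794.

4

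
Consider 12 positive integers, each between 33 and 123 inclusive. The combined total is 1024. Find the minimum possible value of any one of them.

Minimizing one value means maximizing the remaining 11.
The other 11 can take up 11 × 123 = 1353 ≥ 1024 − 33, so one integer can sit at its floor of 33.
Achievable: one at 33 and the other 11 totalling 991, which fits since 11 × 33 ≤ 991 ≤ 11 × 123.

33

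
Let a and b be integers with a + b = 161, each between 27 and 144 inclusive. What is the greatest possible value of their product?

6480

With a + b fixed, ab peaks when the two are closest together.
Taking a = 80 and b = 81 (both in [27, 144]) gives ab = 6480.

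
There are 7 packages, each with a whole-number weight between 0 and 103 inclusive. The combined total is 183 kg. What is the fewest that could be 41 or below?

Let j be the number exceeding 41. Then the total is ≥ 42·j + 0·(7 − j) = 0 + 42j.
So 42j ≤ 183 and j ≤ 4; hence at least 7 − 4 = 3 are ≤ 41.
Exactly 3 works: 3 values at 0 and 4 at 42 total 168; raise one of the low values by 15 (still ≤ 41) to hit 183.

3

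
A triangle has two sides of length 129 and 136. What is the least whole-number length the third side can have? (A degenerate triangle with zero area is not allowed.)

8

The third side must exceed |129 − 136| = 7.
The smallest integer above 7 is 8.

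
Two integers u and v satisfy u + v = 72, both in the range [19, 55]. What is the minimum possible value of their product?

1007

uv = u(72 − u) is concave in u, so over [19, 53] it is minimized at an endpoint.
At the endpoint u = 19, v = 72 − 19 = 53, so uv = 19 × 53 = 1007.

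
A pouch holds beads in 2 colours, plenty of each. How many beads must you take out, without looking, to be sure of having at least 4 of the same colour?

7

In the worst case you draw 3 of each of the 2 colours: 2 × 3 = 6.
One more forces 4 of some colour, so 6 + 1 = 7.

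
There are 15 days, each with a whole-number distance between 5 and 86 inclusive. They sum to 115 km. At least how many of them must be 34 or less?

Each value above 34 is at least 35, contributing at least 35 − 5 = 30 above the floor 5.
The sum exceeds the floor total 75 by 40, so at most ⌊40/30⌋ = 1 exceed 34, and at least 14 are ≤ 34.
Exactly 14 works: 14 values at 5 and 1 at 35 total 105; raise one of the low values by 10 (still ≤ 34) to hit 115.

14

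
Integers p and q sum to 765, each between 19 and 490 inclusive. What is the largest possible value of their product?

With p + q fixed, pq peaks when the two are closest together.
Taking p = 382 and q = 383 (both in [19, 490]) gives pq = 146306.

146306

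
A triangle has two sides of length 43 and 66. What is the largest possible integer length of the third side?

The third side must be less than 43 + 66 = 109.
The largest integer below 109 is 108.

108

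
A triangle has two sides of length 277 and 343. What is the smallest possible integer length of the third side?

67

The third side must exceed |277 − 343| = 66.
The smallest integer above 66 is 67.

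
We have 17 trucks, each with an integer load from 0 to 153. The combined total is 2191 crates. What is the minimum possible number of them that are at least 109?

If only k of them are at least 109, the other 17 − k are at most 108, so the total is at most k·153 + (17 − k)·108.
This must reach 2191, so k·153 + (17 − k)·108 ≥ 2191, giving k ≥ 8.
Exactly 8 works: 8 values at 153 and 9 at 108 total 2196; lower one of the high values by 5 (still ≥ 109) to hit 2191.

8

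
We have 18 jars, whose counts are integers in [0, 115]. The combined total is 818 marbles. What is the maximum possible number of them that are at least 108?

7

If k of the values are ≥ 108, the total is ≥ 108k + 0(18 − k).
Setting 108k + 0(18 − k) ≤ 818 gives 108k ≤ 818, so k ≤ 7.
k = 7 is achieved by 7 values at 108 and 11 at 0, total 756; add 62 to one value (staying below 108) to reach 818.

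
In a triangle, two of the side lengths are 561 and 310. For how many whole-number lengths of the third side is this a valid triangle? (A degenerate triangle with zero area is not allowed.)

619

The triangle inequality gives |561 − 310| < c < 561 + 310, i.e. 251 < c < 871.
So c can be any integer from 252 to 870: 619 values.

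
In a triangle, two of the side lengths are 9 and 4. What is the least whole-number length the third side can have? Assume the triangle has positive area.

The third side must exceed |9 − 4| = 5.
The smallest integer above 5 is 6.

6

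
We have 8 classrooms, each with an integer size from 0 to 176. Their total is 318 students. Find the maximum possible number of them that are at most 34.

7

Each value at 34 or below falls at least 176 − 34 = 142 short of the ceiling 176.
The ceiling total is 8 × 176 = 1408, and we need 318, so at most ⌊(1408 − 318)/142⌋ = 7 can be that low.
k = 7 is achieved by 7 values at 34 and 1 at 176, total 414; lower one of the 176's by 96 (still > 34) to reach 318.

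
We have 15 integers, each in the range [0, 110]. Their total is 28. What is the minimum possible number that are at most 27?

14

Let j be the number exceeding 27. Then the total is ≥ 28·j + 0·(15 − j) = 0 + 28j.
So 28j ≤ 28 and j ≤ 1; hence at least 15 − 1 = 14 are ≤ 27.
Exactly 14 works: 14 values at 0 and 1 at 28 total 28.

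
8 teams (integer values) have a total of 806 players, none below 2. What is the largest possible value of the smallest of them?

If every one of the 8 were at least 101, the total would be at least 8 × 101 = 808 > 806.
Taking 2 copies of 100 and 6 copies of 101 gives exactly 806, so 100 is attained.

100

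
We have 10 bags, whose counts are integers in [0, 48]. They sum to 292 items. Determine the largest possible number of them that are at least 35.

If k of the values are ≥ 35, the total is ≥ 35k + 0(10 − k).
Setting 35k + 0(10 − k) ≤ 292 gives 35k ≤ 292, so k ≤ 8.
k = 8 is achieved by 8 values at 35 and 2 at 0, total 280; add 12 to one value (staying below 35) to reach 292.

8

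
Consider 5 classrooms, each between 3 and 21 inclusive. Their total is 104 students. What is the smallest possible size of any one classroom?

20

Minimizing one value means maximizing the remaining 4.
The other 4 contribute at most 4 × 21 = 84, leaving at least 104 − 84 = 20.
Since 20 ≥ 3, this is achievable: one at 20 and 4 at 21.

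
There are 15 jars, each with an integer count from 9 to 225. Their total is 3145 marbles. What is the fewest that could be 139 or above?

Suppose at most 15 − j of them reach 139; then j values are ≤ 138 and the rest ≤ 225.
The total is then ≤ 138·j + 225·(15 − j) = 3375 − 87j. For this to be ≥ 3145 we need j ≤ 2, so at least 15 − 2 = 13 must reach 139.
Exactly 13 works: 13 values at 225 and 2 at 138 total 3201; lower one of the high values by 56 (still ≥ 139) to hit 3145.

13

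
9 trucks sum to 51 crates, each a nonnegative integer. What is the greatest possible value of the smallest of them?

The average is 51/9 < 6, so some value is ≤ 5.
Achievable: 3 of them at 5 and 6 at 6 total 51.

5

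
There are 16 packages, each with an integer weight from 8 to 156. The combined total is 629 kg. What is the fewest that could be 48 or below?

4

If only k of them are at most 48, the other 16 − k are at least 49, so the total is at least (16 − k)·49 + k·8.
This is ≤ 629, so (16 − k)·49 + 8k ≤ 629, which gives k ≥ 4.
Exactly 4 works: 4 values at 8 and 12 at 49 total 620; raise one of the low values by 9 (still ≤ 48) to hit 629.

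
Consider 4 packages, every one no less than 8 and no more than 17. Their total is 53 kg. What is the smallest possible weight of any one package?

Minimizing one value means maximizing the remaining 3.
The other 3 can take up 3 × 17 = 51 ≥ 53 − 8, so one package can sit at its floor of 8.
Achievable: one at 8 and the other 3 totalling 45, which fits since 3 × 8 ≤ 45 ≤ 3 × 17.

8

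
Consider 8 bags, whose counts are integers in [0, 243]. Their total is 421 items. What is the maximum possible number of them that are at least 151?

2

If k of the values are ≥ 151, the total is ≥ 151k + 0(8 − k).
Setting 151k + 0(8 − k) ≤ 421 gives 151k ≤ 421, so k ≤ 2.
k = 2 is achieved by 2 values at 151 and 6 at 0, total 302; add 119 to one value (staying below 151) to reach 421.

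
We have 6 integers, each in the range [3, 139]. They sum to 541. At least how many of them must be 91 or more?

Each value short of 91 is at most 90, costing at least 139 − 90 = 49 against the maximum total of 834.
We can afford to lose at most 834 − 541 = 293, so at most ⌊293/49⌋ = 5 fall short, and at least 1 are ≥ 91.
Exactly 1 works: 1 value at 139 and 5 at 90 total 589; lower one of the high values by 48 (still ≥ 91) to hit 541.

1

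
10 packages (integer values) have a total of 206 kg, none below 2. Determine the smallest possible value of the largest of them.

21

The 10 values sum to 206, so their maximum is at least ⌈206/10⌉ = 21.
Equality holds with 6 values of 21 and 4 values of 20.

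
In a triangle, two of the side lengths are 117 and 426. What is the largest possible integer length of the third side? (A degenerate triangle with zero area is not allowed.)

The third side must be less than 117 + 426 = 543.
The largest integer below 543 is 542.

542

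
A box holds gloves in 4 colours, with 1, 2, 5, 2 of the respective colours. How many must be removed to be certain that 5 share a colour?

In the worst case you take as many as possible of each colour without reaching 5: 1 + 2 + 4 + 2 = 9.
The next one must give 5 of some colour, so 9 + 1 = 10.

10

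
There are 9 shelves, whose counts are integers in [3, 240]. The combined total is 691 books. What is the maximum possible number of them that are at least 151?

If k of the values are ≥ 151, the total is ≥ 151k + 3(9 − k).
Setting 151k + 3(9 − k) ≤ 691 gives 148k ≤ 664, so k ≤ 4.
k = 4 is achieved by 4 values at 151 and 5 at 3, total 619; add 72 to one value (staying below 151) to reach 691.

4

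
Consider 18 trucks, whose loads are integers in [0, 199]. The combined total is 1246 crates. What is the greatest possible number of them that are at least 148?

If k of the values are ≥ 148, the total is ≥ 148k + 0(18 − k).
Setting 148k + 0(18 − k) ≤ 1246 gives 148k ≤ 1246, so k ≤ 8.
k = 8 is achieved by 8 values at 148 and 10 at 0, total 1184; add 62 to one value (staying below 148) to reach 1246.

8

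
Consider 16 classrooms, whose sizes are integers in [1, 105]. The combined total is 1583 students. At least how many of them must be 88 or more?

11

Suppose at most 16 − j of them reach 88; then j values are ≤ 87 and the rest ≤ 105.
The total is then ≤ 87·j + 105·(16 − j) = 1680 − 18j. For this to be ≥ 1583 we need j ≤ 5, so at least 16 − 5 = 11 must reach 88.
Exactly 11 works: 11 values at 105 and 5 at 87 total 1590; lower one of the high values by 7 (still ≥ 88) to hit 1583.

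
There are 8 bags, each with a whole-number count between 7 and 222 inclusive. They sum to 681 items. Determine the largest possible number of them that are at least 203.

Suppose k of them are at least 203. Those contribute at least 203 each and the other 8 − k at least 7 each.
So the total is at least 203k + 7(8 − k) = 56 + 196k. This must be ≤ 681, giving k ≤ 3.
k = 3 is achieved by 3 values at 203 and 5 at 7, total 644; add 37 to one value (staying below 203) to reach 681.

3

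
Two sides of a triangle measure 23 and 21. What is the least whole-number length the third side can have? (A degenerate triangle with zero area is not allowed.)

3

The third side must exceed |23 − 21| = 2.
The smallest integer above 2 is 3.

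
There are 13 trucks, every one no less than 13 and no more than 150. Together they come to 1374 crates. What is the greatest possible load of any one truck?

Maximizing one value means minimizing the remaining 12.
The other 12 contribute at least 12 × 13 = 156, leaving at most 1374 − 156 = 1218.
But each truck is capped at 150, so the maximum is 150.
Achievable: one at 150 and the other 12 totalling 1224, which fits since 12 × 13 ≤ 1224 ≤ 12 × 150.

150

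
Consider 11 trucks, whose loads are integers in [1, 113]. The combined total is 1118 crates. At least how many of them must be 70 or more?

9

Each value short of 70 is at most 69, costing at least 113 − 69 = 44 against the maximum total of 1243.
We can afford to lose at most 1243 − 1118 = 125, so at most ⌊125/44⌋ = 2 fall short, and at least 9 are ≥ 70.
Exactly 9 works: 9 values at 113 and 2 at 69 total 1155; lower one of the high values by 37 (still ≥ 70) to hit 1118.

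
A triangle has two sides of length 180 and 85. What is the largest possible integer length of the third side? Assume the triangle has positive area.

264

The third side must be less than 180 + 85 = 265.
The largest integer below 265 is 264.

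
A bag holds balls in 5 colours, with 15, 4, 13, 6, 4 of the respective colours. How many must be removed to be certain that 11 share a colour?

35

In the worst case you take as many as possible of each colour without reaching 11: 10 + 4 + 10 + 6 + 4 = 34.
The next one must give 11 of some colour, so 34 + 1 = 35.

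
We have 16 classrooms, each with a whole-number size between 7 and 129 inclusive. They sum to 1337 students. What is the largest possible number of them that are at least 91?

With k values at 91 or above and the rest at least 7, the sum is at least 112 + 84k.
Since the sum is 1337, we need 84k ≤ 1225, i.e. k ≤ 14.
k = 14 is achieved by 14 values at 91 and 2 at 7, total 1288; add 49 to one value (staying below 91) to reach 1337.

14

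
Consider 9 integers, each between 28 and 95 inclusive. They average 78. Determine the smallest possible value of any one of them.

28

Minimizing one value means maximizing the remaining 8.
The total is 9 × 78 = 702.
The other 8 can take up 8 × 95 = 760 ≥ 702 − 28, so one integer can sit at its floor of 28.
Achievable: one at 28 and the other 8 totalling 674, which fits since 8 × 28 ≤ 674 ≤ 8 × 95.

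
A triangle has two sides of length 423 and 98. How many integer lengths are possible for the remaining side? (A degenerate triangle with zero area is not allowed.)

195

The triangle inequality gives |423 − 98| < c < 423 + 98, i.e. 325 < c < 521.
So c can be any integer from 326 to 520: 195 values.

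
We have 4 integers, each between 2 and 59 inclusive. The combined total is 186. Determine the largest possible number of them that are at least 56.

3

If k of the values are ≥ 56, the total is ≥ 56k + 2(4 − k).
Setting 56k + 2(4 − k) ≤ 186 gives 54k ≤ 178, so k ≤ 3.
k = 3 is achieved by 3 values at 56 and 1 at 2, total 170; add 16 to one value (staying below 56) to reach 186.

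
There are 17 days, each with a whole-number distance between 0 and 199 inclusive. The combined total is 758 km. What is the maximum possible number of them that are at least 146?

5

If k of the values are ≥ 146, the total is ≥ 146k + 0(17 − k).
Setting 146k + 0(17 − k) ≤ 758 gives 146k ≤ 758, so k ≤ 5.
k = 5 is achieved by 5 values at 146 and 12 at 0, total 730; add 28 to one value (staying below 146) to reach 758.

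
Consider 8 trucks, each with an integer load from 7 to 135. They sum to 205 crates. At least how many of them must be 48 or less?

If only k of them are at most 48, the other 8 − k are at least 49, so the total is at least (8 − k)·49 + k·7.
This is ≤ 205, so (8 − k)·49 + 7k ≤ 205, which gives k ≥ 5.
Exactly 5 works: 5 values at 7 and 3 at 49 total 182; raise one of the low values by 23 (still ≤ 48) to hit 205.

5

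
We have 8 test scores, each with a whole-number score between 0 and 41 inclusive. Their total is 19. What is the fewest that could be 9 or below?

Each value above 9 is at least 10, contributing at least 10 − 0 = 10 above the floor 0.
The sum exceeds the floor total 0 by 19, so at most ⌊19/10⌋ = 1 exceed 9, and at least 7 are ≤ 9.
Exactly 7 works: 7 values at 0 and 1 at 10 total 10; raise one of the low values by 9 (still ≤ 9) to hit 19.

7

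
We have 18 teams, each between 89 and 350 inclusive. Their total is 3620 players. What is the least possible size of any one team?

To make one team as small as possible, make the other 17 as large as possible.
The other 17 can take up 17 × 350 = 5950 ≥ 3620 − 89, so one team can sit at its floor of 89.
Achievable: one at 89 and the other 17 totalling 3531, which fits since 17 × 89 ≤ 3531 ≤ 17 × 350.

89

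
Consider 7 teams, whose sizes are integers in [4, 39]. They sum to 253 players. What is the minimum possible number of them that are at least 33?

5

If only k of them are at least 33, the other 7 − k are at most 32, so the total is at most k·39 + (7 − k)·32.
This must reach 253, so k·39 + (7 − k)·32 ≥ 253, giving k ≥ 5.
Exactly 5 works: 5 values at 39 and 2 at 32 total 259; lower one of the high values by 6 (still ≥ 33) to hit 253.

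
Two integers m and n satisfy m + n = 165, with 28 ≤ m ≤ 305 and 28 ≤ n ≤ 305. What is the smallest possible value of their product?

For a fixed sum, mn is smallest when m and n are as far apart as possible.
At the endpoint m = 28, n = 165 − 28 = 137, so mn = 28 × 137 = 3836.

3836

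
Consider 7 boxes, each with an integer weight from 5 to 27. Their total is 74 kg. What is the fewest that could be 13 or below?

3

Each value above 13 is at least 14, contributing at least 14 − 5 = 9 above the floor 5.
The sum exceeds the floor total 35 by 39, so at most ⌊39/9⌋ = 4 exceed 13, and at least 3 are ≤ 13.
Exactly 3 works: 3 values at 5 and 4 at 14 total 71; raise one of the low values by 3 (still ≤ 13) to hit 74.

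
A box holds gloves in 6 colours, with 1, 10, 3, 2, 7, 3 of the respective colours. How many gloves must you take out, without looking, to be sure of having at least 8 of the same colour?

24

In the worst case you take as many as possible of each colour without reaching 8: 1 + 7 + 3 + 2 + 7 + 3 = 23.
The next one must give 8 of some colour, so 23 + 1 = 24.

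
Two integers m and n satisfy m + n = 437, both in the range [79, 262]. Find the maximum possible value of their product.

mn = m(437 − m) is maximized when m is as near 437/2 as the bounds allow.
Taking m = 218 and n = 219 (both in [79, 262]) gives mn = 47742.

47742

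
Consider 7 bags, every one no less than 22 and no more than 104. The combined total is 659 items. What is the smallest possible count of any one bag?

Minimizing one value means maximizing the remaining 6.
The other 6 contribute at most 6 × 104 = 624, leaving at least 659 − 624 = 35.
Since 35 ≥ 22, this is achievable: one at 35 and 6 at 104.

35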